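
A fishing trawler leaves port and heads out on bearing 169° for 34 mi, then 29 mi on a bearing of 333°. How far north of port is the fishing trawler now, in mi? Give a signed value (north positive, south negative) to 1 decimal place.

Leg 1 (169°, 34 mi): east 34 sin 169° = 6.49, north 34 cos 169° = -33.38
Leg 2 (333°, 29 mi): east 29 sin 333° = -13.17, north 29 cos 333° = 25.84
Net north component: -7.54 mi.

-7.5 mi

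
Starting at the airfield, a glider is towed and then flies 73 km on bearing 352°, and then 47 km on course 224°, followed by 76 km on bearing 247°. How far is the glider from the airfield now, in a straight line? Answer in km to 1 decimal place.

Leg 1 (352°, 73 km): east 73 sin 352° = -10.16, north 73 cos 352° = 72.29
Leg 2 (224°, 47 km): east 47 sin 224° = -32.65, north 47 cos 224° = -33.81
Leg 3 (247°, 76 km): east 76 sin 247° = -69.96, north 76 cos 247° = -29.70
Net: -112.77 east, 8.79 north. Distance = √((-112.77)² + (8.79)²) = 113.109 km.

113.1 km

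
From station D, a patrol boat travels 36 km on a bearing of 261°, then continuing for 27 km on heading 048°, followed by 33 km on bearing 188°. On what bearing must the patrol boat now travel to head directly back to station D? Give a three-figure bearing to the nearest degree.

045°

Leg 1 (261°, 36 km): east 36 sin 261° = -35.56, north 36 cos 261° = -5.63
Leg 2 (048°, 27 km): east 27 sin 48° = 20.06, north 27 cos 48° = 18.07
Leg 3 (188°, 33 km): east 33 sin 188° = -4.59, north 33 cos 188° = -32.68
Net displacement: -20.08 east, -20.24 north. Direction back to start is (20.08, 20.24): bearing = atan2(20.08, 20.24) mod 360° = 44.77° ≈ 045°.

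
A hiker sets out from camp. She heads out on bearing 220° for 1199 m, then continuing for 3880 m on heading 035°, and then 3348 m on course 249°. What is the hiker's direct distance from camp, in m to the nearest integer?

Leg 1 (220°, 1199 m): east 1199 sin 220° = -770.70, north 1199 cos 220° = -918.49
Leg 2 (035°, 3880 m): east 3880 sin 35° = 2225.48, north 3880 cos 35° = 3178.31
Leg 3 (249°, 3348 m): east 3348 sin 249° = -3125.63, north 3348 cos 249° = -1199.82
Net: -1670.85 east, 1060.01 north. Distance = √((-1670.85)² + (1060.01)²) = 1978.728 m.

1979 m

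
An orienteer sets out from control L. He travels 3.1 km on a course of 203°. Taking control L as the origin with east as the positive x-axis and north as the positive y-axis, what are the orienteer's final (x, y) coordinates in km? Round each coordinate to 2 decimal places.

(-1.21, -2.85)

Leg 1 (203°, 3.1 km): east 3.1 sin 203° = -1.21, north 3.1 cos 203° = -2.85
Summing: -1.21 km east, -2.85 km north → (-1.21, -2.85).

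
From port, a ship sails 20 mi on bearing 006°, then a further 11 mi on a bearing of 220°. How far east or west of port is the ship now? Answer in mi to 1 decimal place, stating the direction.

Leg 1 (006°, 20 mi): east 20 sin 6° = 2.09, north 20 cos 6° = 19.89
Leg 2 (220°, 11 mi): east 11 sin 220° = -7.07, north 11 cos 220° = -8.43
Net east component: -4.98 mi.

5.0 mi west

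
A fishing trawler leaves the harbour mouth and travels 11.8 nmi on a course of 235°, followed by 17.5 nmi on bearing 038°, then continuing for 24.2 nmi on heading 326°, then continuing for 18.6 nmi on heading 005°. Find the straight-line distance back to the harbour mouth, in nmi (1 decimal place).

46.9 nmi

Leg 1 (235°, 11.8 nmi): east 11.8 sin 235° = -9.67, north 11.8 cos 235° = -6.77
Leg 2 (038°, 17.5 nmi): east 17.5 sin 38° = 10.77, north 17.5 cos 38° = 13.79
Leg 3 (326°, 24.2 nmi): east 24.2 sin 326° = -13.53, north 24.2 cos 326° = 20.06
Leg 4 (005°, 18.6 nmi): east 18.6 sin 5° = 1.62, north 18.6 cos 5° = 18.53
Net: -10.80 east, 45.61 north. Distance = √((-10.80)² + (45.61)²) = 46.876 nmi.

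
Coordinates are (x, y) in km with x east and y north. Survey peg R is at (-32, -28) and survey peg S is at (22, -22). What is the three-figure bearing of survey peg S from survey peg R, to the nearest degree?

084°

Δeast = 22 − -32 = 54.00; Δnorth = -22 − -28 = 6.00.
Bearing = atan2(Δeast, Δnorth) mod 360° = 83.66° ≈ 084°.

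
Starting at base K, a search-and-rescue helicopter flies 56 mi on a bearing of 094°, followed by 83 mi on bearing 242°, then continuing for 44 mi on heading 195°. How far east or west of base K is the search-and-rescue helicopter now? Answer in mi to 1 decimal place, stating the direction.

28.8 mi west

Leg 1 (094°, 56 mi): east 56 sin 94° = 55.86, north 56 cos 94° = -3.91
Leg 2 (242°, 83 mi): east 83 sin 242° = -73.28, north 83 cos 242° = -38.97
Leg 3 (195°, 44 mi): east 44 sin 195° = -11.39, north 44 cos 195° = -42.50
Net east component: -28.81 mi.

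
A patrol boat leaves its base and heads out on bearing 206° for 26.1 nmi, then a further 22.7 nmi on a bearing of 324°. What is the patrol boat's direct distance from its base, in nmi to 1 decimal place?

25.3 nmi

Leg 1 (206°, 26.1 nmi): east 26.1 sin 206° = -11.44, north 26.1 cos 206° = -23.46
Leg 2 (324°, 22.7 nmi): east 22.7 sin 324° = -13.34, north 22.7 cos 324° = 18.36
Net: -24.78 east, -5.09 north. Distance = √((-24.78)² + (-5.09)²) = 25.302 nmi.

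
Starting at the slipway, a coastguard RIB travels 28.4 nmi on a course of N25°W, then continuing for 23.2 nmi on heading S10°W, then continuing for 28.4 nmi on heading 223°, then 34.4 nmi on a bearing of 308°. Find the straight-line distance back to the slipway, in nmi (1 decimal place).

Leg 1 (N25°W, 28.4 nmi): east 28.4 sin 335° = -12.00, north 28.4 cos 335° = 25.74
Leg 2 (S10°W, 23.2 nmi): east 23.2 sin 190° = -4.03, north 23.2 cos 190° = -22.85
Leg 3 (223°, 28.4 nmi): east 28.4 sin 223° = -19.37, north 28.4 cos 223° = -20.77
Leg 4 (308°, 34.4 nmi): east 34.4 sin 308° = -27.11, north 34.4 cos 308° = 21.18
Net: -62.51 east, 3.30 north. Distance = √((-62.51)² + (3.30)²) = 62.594 nmi.

62.6 nmi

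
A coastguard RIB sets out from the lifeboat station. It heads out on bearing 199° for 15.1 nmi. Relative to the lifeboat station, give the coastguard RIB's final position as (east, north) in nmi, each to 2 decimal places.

(-4.92, -14.28)

Leg 1 (199°, 15.1 nmi): east 15.1 sin 199° = -4.92, north 15.1 cos 199° = -14.28
Summing: -4.92 nmi east, -14.28 nmi north → (-4.92, -14.28).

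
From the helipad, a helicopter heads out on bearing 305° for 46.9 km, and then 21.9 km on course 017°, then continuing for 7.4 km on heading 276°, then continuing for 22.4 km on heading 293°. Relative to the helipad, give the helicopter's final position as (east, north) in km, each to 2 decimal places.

(-59.99, 57.37)

Leg 1 (305°, 46.9 km): east 46.9 sin 305° = -38.42, north 46.9 cos 305° = 26.90
Leg 2 (017°, 21.9 km): east 21.9 sin 17° = 6.40, north 21.9 cos 17° = 20.94
Leg 3 (276°, 7.4 km): east 7.4 sin 276° = -7.36, north 7.4 cos 276° = 0.77
Leg 4 (293°, 22.4 km): east 22.4 sin 293° = -20.62, north 22.4 cos 293° = 8.75
Summing: -59.99 km east, 57.37 km north → (-59.99, 57.37).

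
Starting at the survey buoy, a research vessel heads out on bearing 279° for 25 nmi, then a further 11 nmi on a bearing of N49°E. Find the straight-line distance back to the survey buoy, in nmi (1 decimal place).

Leg 1 (279°, 25 nmi): east 25 sin 279° = -24.69, north 25 cos 279° = 3.91
Leg 2 (N49°E, 11 nmi): east 11 sin 49° = 8.30, north 11 cos 49° = 7.22
Net: -16.39 east, 11.13 north. Distance = √((-16.39)² + (11.13)²) = 19.811 nmi.

19.8 nmi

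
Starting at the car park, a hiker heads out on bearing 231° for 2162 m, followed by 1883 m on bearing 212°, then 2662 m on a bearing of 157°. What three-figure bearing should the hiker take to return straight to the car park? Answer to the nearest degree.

017°

Leg 1 (231°, 2162 m): east 2162 sin 231° = -1680.19, north 2162 cos 231° = -1360.59
Leg 2 (212°, 1883 m): east 1883 sin 212° = -997.84, north 1883 cos 212° = -1596.87
Leg 3 (157°, 2662 m): east 2662 sin 157° = 1040.13, north 2662 cos 157° = -2450.38
Net displacement: -1637.90 east, -5407.85 north. Direction back to start is (1637.90, 5407.85): bearing = atan2(1637.90, 5407.85) mod 360° = 16.85° ≈ 017°.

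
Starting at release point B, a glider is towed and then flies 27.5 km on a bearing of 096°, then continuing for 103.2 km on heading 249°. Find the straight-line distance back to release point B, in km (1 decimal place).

Leg 1 (096°, 27.5 km): east 27.5 sin 96° = 27.35, north 27.5 cos 96° = -2.87
Leg 2 (249°, 103.2 km): east 103.2 sin 249° = -96.35, north 103.2 cos 249° = -36.98
Net: -69.00 east, -39.86 north. Distance = √((-69.00)² + (-39.86)²) = 79.681 km.

79.7 km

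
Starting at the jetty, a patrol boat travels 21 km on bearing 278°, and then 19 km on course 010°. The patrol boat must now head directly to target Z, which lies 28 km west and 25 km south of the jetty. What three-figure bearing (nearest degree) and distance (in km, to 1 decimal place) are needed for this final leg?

Leg 1 (278°, 21 km): east 21 sin 278° = -20.80, north 21 cos 278° = 2.92
Leg 2 (010°, 19 km): east 19 sin 10° = 3.30, north 19 cos 10° = 18.71
Current position: (-17.50, 21.63). Target: (-28, -25). Remaining: Δeast = -10.50, Δnorth = -46.63.
Bearing = atan2(-10.50, -46.63) mod 360° = 192.69°; distance = √((-10.50)² + (-46.63)²) = 47.802 km.

193°, 47.8 km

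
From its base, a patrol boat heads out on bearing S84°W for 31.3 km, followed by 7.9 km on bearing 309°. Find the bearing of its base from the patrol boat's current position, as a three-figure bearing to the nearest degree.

093°

Leg 1 (S84°W, 31.3 km): east 31.3 sin 264° = -31.13, north 31.3 cos 264° = -3.27
Leg 2 (309°, 7.9 km): east 7.9 sin 309° = -6.14, north 7.9 cos 309° = 4.97
Net displacement: -37.27 east, 1.70 north. Direction back to start is (37.27, -1.70): bearing = atan2(37.27, -1.70) mod 360° = 92.61° ≈ 093°.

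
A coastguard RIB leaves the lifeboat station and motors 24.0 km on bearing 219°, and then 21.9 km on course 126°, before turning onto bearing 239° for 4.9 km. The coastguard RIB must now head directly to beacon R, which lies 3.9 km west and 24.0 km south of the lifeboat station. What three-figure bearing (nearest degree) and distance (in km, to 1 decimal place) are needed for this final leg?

347°, 10.3 km

Leg 1 (219°, 24.0 km): east 24.0 sin 219° = -15.10, north 24.0 cos 219° = -18.65
Leg 2 (126°, 21.9 km): east 21.9 sin 126° = 17.72, north 21.9 cos 126° = -12.87
Leg 3 (239°, 4.9 km): east 4.9 sin 239° = -4.20, north 4.9 cos 239° = -2.52
Current position: (-1.59, -34.05). Target: (-3.9, -24.0). Remaining: Δeast = -2.31, Δnorth = 10.05.
Bearing = atan2(-2.31, 10.05) mod 360° = 347.03°; distance = √((-2.31)² + (10.05)²) = 10.311 km.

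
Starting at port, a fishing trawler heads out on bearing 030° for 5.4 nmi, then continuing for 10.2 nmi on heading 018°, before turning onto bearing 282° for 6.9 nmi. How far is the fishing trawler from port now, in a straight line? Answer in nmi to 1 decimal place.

Leg 1 (030°, 5.4 nmi): east 5.4 sin 30° = 2.70, north 5.4 cos 30° = 4.68
Leg 2 (018°, 10.2 nmi): east 10.2 sin 18° = 3.15, north 10.2 cos 18° = 9.70
Leg 3 (282°, 6.9 nmi): east 6.9 sin 282° = -6.75, north 6.9 cos 282° = 1.43
Net: -0.90 east, 15.81 north. Distance = √((-0.90)² + (15.81)²) = 15.837 nmi.

15.8 nmi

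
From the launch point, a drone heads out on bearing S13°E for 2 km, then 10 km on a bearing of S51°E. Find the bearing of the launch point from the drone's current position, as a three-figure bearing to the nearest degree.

Leg 1 (S13°E, 2 km): east 2 sin 167° = 0.45, north 2 cos 167° = -1.95
Leg 2 (S51°E, 10 km): east 10 sin 129° = 7.77, north 10 cos 129° = -6.29
Net displacement: 8.22 east, -8.24 north. Direction back to start is (-8.22, 8.24): bearing = atan2(-8.22, 8.24) mod 360° = 315.07° ≈ 315°.

315°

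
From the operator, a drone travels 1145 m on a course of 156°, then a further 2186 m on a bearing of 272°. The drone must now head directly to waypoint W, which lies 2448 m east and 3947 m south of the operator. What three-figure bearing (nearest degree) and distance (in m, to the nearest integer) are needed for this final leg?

126°, 5121 m

Leg 1 (156°, 1145 m): east 1145 sin 156° = 465.71, north 1145 cos 156° = -1046.01
Leg 2 (272°, 2186 m): east 2186 sin 272° = -2184.67, north 2186 cos 272° = 76.29
Current position: (-1718.95, -969.72). Target: (2448, -3947). Remaining: Δeast = 4166.95, Δnorth = -2977.28.
Bearing = atan2(4166.95, -2977.28) mod 360° = 125.55°; distance = √((4166.95)² + (-2977.28)²) = 5121.300 m.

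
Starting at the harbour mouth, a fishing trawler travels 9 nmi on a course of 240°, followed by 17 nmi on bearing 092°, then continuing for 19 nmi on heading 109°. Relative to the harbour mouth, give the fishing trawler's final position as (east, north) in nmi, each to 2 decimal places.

(27.16, -11.28)

Leg 1 (240°, 9 nmi): east 9 sin 240° = -7.79, north 9 cos 240° = -4.50
Leg 2 (092°, 17 nmi): east 17 sin 92° = 16.99, north 17 cos 92° = -0.59
Leg 3 (109°, 19 nmi): east 19 sin 109° = 17.96, north 19 cos 109° = -6.19
Summing: 27.16 nmi east, -11.28 nmi north → (27.16, -11.28).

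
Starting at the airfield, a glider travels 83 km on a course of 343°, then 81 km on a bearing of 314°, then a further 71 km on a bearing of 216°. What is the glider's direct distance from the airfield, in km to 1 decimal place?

Leg 1 (343°, 83 km): east 83 sin 343° = -24.27, north 83 cos 343° = 79.37
Leg 2 (314°, 81 km): east 81 sin 314° = -58.27, north 81 cos 314° = 56.27
Leg 3 (216°, 71 km): east 71 sin 216° = -41.73, north 71 cos 216° = -57.44
Net: -124.27 east, 78.20 north. Distance = √((-124.27)² + (78.20)²) = 146.824 km.

146.8 km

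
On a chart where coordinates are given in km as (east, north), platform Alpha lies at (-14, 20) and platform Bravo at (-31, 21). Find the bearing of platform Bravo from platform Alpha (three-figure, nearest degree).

273°

Δeast = -31 − -14 = -17.00; Δnorth = 21 − 20 = 1.00.
Bearing = atan2(Δeast, Δnorth) mod 360° = 273.37° ≈ 273°.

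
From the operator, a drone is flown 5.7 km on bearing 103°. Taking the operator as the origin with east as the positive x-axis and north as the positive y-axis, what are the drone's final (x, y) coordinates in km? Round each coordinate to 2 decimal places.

(5.55, -1.28)

Leg 1 (103°, 5.7 km): east 5.7 sin 103° = 5.55, north 5.7 cos 103° = -1.28
Summing: 5.55 km east, -1.28 km north → (5.55, -1.28).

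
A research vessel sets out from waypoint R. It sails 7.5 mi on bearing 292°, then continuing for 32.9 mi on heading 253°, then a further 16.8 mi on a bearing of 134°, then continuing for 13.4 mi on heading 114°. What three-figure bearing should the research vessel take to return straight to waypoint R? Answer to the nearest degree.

030°

Leg 1 (292°, 7.5 mi): east 7.5 sin 292° = -6.95, north 7.5 cos 292° = 2.81
Leg 2 (253°, 32.9 mi): east 32.9 sin 253° = -31.46, north 32.9 cos 253° = -9.62
Leg 3 (134°, 16.8 mi): east 16.8 sin 134° = 12.08, north 16.8 cos 134° = -11.67
Leg 4 (114°, 13.4 mi): east 13.4 sin 114° = 12.24, north 13.4 cos 114° = -5.45
Net displacement: -14.09 east, -23.93 north. Direction back to start is (14.09, 23.93): bearing = atan2(14.09, 23.93) mod 360° = 30.49° ≈ 030°.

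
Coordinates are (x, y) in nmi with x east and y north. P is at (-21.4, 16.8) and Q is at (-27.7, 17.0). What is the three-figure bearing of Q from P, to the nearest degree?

Δeast = -27.7 − -21.4 = -6.30; Δnorth = 17.0 − 16.8 = 0.20.
Bearing = atan2(Δeast, Δnorth) mod 360° = 271.82° ≈ 272°.

272°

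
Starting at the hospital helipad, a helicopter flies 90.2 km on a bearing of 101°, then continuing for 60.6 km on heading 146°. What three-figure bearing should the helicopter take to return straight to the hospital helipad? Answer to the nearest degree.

299°

Leg 1 (101°, 90.2 km): east 90.2 sin 101° = 88.54, north 90.2 cos 101° = -17.21
Leg 2 (146°, 60.6 km): east 60.6 sin 146° = 33.89, north 60.6 cos 146° = -50.24
Net displacement: 122.43 east, -67.45 north. Direction back to start is (-122.43, 67.45): bearing = atan2(-122.43, 67.45) mod 360° = 298.85° ≈ 299°.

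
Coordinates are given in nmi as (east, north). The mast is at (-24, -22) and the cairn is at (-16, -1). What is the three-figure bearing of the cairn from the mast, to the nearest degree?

021°

Δeast = -16 − -24 = 8.00; Δnorth = -1 − -22 = 21.00.
Bearing = atan2(Δeast, Δnorth) mod 360° = 20.85° ≈ 021°.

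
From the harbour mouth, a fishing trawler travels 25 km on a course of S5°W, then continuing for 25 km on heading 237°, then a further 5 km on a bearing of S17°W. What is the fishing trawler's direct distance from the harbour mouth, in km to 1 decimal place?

49.8 km

Leg 1 (S5°W, 25 km): east 25 sin 185° = -2.18, north 25 cos 185° = -24.90
Leg 2 (237°, 25 km): east 25 sin 237° = -20.97, north 25 cos 237° = -13.62
Leg 3 (S17°W, 5 km): east 5 sin 197° = -1.46, north 5 cos 197° = -4.78
Net: -24.61 east, -43.30 north. Distance = √((-24.61)² + (-43.30)²) = 49.806 km.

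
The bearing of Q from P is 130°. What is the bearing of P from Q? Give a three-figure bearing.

Back-bearing = 130° + 180° = 310°.

310°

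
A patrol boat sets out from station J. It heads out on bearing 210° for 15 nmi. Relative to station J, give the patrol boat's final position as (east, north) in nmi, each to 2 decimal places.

Leg 1 (210°, 15 nmi): east 15 sin 210° = -7.50, north 15 cos 210° = -12.99
Summing: -7.50 nmi east, -12.99 nmi north → (-7.50, -12.99).

(-7.50, -12.99)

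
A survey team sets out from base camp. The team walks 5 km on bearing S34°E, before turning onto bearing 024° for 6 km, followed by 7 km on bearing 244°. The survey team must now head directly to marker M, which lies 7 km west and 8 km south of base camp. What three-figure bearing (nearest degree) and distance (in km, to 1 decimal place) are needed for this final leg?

223°, 8.6 km

Leg 1 (S34°E, 5 km): east 5 sin 146° = 2.80, north 5 cos 146° = -4.15
Leg 2 (024°, 6 km): east 6 sin 24° = 2.44, north 6 cos 24° = 5.48
Leg 3 (244°, 7 km): east 7 sin 244° = -6.29, north 7 cos 244° = -3.07
Current position: (-1.06, -1.73). Target: (-7, -8). Remaining: Δeast = -5.94, Δnorth = -6.27.
Bearing = atan2(-5.94, -6.27) mod 360° = 223.49°; distance = √((-5.94)² + (-6.27)²) = 8.638 km.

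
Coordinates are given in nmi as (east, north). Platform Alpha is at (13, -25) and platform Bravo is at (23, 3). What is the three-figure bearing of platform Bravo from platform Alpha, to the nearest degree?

Δeast = 23 − 13 = 10.00; Δnorth = 3 − -25 = 28.00.
Bearing = atan2(Δeast, Δnorth) mod 360° = 19.65° ≈ 020°.

020°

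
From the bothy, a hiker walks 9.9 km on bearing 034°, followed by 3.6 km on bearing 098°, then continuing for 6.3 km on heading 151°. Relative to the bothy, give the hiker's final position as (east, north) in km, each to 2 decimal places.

(12.16, 2.20)

Leg 1 (034°, 9.9 km): east 9.9 sin 34° = 5.54, north 9.9 cos 34° = 8.21
Leg 2 (098°, 3.6 km): east 3.6 sin 98° = 3.56, north 3.6 cos 98° = -0.50
Leg 3 (151°, 6.3 km): east 6.3 sin 151° = 3.05, north 6.3 cos 151° = -5.51
Summing: 12.16 km east, 2.20 km north → (12.16, 2.20).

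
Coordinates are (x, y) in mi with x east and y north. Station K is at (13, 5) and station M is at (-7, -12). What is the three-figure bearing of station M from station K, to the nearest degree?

Δeast = -7 − 13 = -20.00; Δnorth = -12 − 5 = -17.00.
Bearing = atan2(Δeast, Δnorth) mod 360° = 229.64° ≈ 230°.

230°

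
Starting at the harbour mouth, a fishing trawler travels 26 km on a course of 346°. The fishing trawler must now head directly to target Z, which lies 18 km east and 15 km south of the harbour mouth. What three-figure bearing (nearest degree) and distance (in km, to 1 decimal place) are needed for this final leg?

149°, 47.0 km

Leg 1 (346°, 26 km): east 26 sin 346° = -6.29, north 26 cos 346° = 25.23
Current position: (-6.29, 25.23). Target: (18, -15). Remaining: Δeast = 24.29, Δnorth = -40.23.
Bearing = atan2(24.29, -40.23) mod 360° = 148.88°; distance = √((24.29)² + (-40.23)²) = 46.992 km.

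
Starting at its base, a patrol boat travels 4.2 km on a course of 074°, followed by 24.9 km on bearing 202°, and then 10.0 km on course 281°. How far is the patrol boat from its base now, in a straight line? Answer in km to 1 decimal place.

25.1 km

Leg 1 (074°, 4.2 km): east 4.2 sin 74° = 4.04, north 4.2 cos 74° = 1.16
Leg 2 (202°, 24.9 km): east 24.9 sin 202° = -9.33, north 24.9 cos 202° = -23.09
Leg 3 (281°, 10.0 km): east 10.0 sin 281° = -9.82, north 10.0 cos 281° = 1.91
Net: -15.11 east, -20.02 north. Distance = √((-15.11)² + (-20.02)²) = 25.081 km.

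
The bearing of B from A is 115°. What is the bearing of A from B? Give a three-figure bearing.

295°

Back-bearing = 115° + 180° = 295°.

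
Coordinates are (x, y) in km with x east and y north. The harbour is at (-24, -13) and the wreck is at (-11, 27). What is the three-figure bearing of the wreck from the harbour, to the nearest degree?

018°

Δeast = -11 − -24 = 13.00; Δnorth = 27 − -13 = 40.00.
Bearing = atan2(Δeast, Δnorth) mod 360° = 18.00° ≈ 018°.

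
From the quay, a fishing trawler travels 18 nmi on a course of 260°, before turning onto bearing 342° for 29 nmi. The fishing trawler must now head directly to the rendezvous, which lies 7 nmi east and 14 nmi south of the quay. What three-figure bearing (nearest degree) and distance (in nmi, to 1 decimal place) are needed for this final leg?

Leg 1 (260°, 18 nmi): east 18 sin 260° = -17.73, north 18 cos 260° = -3.13
Leg 2 (342°, 29 nmi): east 29 sin 342° = -8.96, north 29 cos 342° = 27.58
Current position: (-26.69, 24.45). Target: (7, -14). Remaining: Δeast = 33.69, Δnorth = -38.45.
Bearing = atan2(33.69, -38.45) mod 360° = 138.78°; distance = √((33.69)² + (-38.45)²) = 51.124 nmi.

139°, 51.1 nmi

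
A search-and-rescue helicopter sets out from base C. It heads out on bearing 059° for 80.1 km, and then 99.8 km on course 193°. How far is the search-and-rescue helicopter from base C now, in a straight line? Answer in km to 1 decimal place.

Leg 1 (059°, 80.1 km): east 80.1 sin 59° = 68.66, north 80.1 cos 59° = 41.25
Leg 2 (193°, 99.8 km): east 99.8 sin 193° = -22.45, north 99.8 cos 193° = -97.24
Net: 46.21 east, -55.99 north. Distance = √((46.21)² + (-55.99)²) = 72.594 km.

72.6 km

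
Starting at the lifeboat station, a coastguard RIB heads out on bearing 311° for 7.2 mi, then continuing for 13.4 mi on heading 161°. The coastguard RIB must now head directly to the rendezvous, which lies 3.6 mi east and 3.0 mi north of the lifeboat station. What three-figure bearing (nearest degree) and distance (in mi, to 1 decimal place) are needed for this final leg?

Leg 1 (311°, 7.2 mi): east 7.2 sin 311° = -5.43, north 7.2 cos 311° = 4.72
Leg 2 (161°, 13.4 mi): east 13.4 sin 161° = 4.36, north 13.4 cos 161° = -12.67
Current position: (-1.07, -7.95). Target: (3.6, 3.0). Remaining: Δeast = 4.67, Δnorth = 10.95.
Bearing = atan2(4.67, 10.95) mod 360° = 23.11°; distance = √((4.67)² + (10.95)²) = 11.901 mi.

023°, 11.9 mi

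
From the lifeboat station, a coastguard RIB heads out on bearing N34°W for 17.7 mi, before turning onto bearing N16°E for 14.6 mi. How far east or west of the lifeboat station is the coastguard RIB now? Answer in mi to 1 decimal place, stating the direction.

5.9 mi west

Leg 1 (N34°W, 17.7 mi): east 17.7 sin 326° = -9.90, north 17.7 cos 326° = 14.67
Leg 2 (N16°E, 14.6 mi): east 14.6 sin 16° = 4.02, north 14.6 cos 16° = 14.03
Net east component: -5.87 mi.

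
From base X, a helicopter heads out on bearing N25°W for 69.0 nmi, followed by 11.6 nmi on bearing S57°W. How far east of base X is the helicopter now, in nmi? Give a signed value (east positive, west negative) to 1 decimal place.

-38.9 nmi

Leg 1 (N25°W, 69.0 nmi): east 69.0 sin 335° = -29.16, north 69.0 cos 335° = 62.54
Leg 2 (S57°W, 11.6 nmi): east 11.6 sin 237° = -9.73, north 11.6 cos 237° = -6.32
Net east component: -38.89 nmi.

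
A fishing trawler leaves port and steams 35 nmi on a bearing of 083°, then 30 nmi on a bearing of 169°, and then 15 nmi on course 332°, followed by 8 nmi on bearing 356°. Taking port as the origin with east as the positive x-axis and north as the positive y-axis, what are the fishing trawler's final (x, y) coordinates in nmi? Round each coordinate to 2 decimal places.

Leg 1 (083°, 35 nmi): east 35 sin 83° = 34.74, north 35 cos 83° = 4.27
Leg 2 (169°, 30 nmi): east 30 sin 169° = 5.72, north 30 cos 169° = -29.45
Leg 3 (332°, 15 nmi): east 15 sin 332° = -7.04, north 15 cos 332° = 13.24
Leg 4 (356°, 8 nmi): east 8 sin 356° = -0.56, north 8 cos 356° = 7.98
Summing: 32.86 nmi east, -3.96 nmi north → (32.86, -3.96).

(32.86, -3.96)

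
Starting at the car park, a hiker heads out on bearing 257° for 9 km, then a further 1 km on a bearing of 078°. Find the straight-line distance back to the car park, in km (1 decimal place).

8.0 km

Leg 1 (257°, 9 km): east 9 sin 257° = -8.77, north 9 cos 257° = -2.02
Leg 2 (078°, 1 km): east 1 sin 78° = 0.98, north 1 cos 78° = 0.21
Net: -7.79 east, -1.82 north. Distance = √((-7.79)² + (-1.82)²) = 8.000 km.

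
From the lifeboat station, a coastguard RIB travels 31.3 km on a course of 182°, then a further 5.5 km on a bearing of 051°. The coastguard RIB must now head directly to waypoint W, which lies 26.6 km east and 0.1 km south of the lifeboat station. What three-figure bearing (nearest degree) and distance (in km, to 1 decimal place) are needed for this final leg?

040°, 36.3 km

Leg 1 (182°, 31.3 km): east 31.3 sin 182° = -1.09, north 31.3 cos 182° = -31.28
Leg 2 (051°, 5.5 km): east 5.5 sin 51° = 4.27, north 5.5 cos 51° = 3.46
Current position: (3.18, -27.82). Target: (26.6, -0.1). Remaining: Δeast = 23.42, Δnorth = 27.72.
Bearing = atan2(23.42, 27.72) mod 360° = 40.19°; distance = √((23.42)² + (27.72)²) = 36.288 km.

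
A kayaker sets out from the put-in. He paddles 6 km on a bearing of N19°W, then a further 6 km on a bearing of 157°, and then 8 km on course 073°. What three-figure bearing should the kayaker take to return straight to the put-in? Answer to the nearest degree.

Leg 1 (N19°W, 6 km): east 6 sin 341° = -1.95, north 6 cos 341° = 5.67
Leg 2 (157°, 6 km): east 6 sin 157° = 2.34, north 6 cos 157° = -5.52
Leg 3 (073°, 8 km): east 8 sin 73° = 7.65, north 8 cos 73° = 2.34
Net displacement: 8.04 east, 2.49 north. Direction back to start is (-8.04, -2.49): bearing = atan2(-8.04, -2.49) mod 360° = 252.80° ≈ 253°.

253°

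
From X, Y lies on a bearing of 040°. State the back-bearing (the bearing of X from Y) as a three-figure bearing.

Back-bearing = 040° + 180° = 220°.

220°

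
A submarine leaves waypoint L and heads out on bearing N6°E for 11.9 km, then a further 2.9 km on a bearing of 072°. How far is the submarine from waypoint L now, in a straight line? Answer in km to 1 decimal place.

13.3 km

Leg 1 (N6°E, 11.9 km): east 11.9 sin 6° = 1.24, north 11.9 cos 6° = 11.83
Leg 2 (072°, 2.9 km): east 2.9 sin 72° = 2.76, north 2.9 cos 72° = 0.90
Net: 4.00 east, 12.73 north. Distance = √((4.00)² + (12.73)²) = 13.345 km.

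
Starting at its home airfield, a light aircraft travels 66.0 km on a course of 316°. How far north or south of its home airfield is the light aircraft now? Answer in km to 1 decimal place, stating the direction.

Leg 1 (316°, 66.0 km): east 66.0 sin 316° = -45.85, north 66.0 cos 316° = 47.48
Net north component: 47.48 km.

47.5 km north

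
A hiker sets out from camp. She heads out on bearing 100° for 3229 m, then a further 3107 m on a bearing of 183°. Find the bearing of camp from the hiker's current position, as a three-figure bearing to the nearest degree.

Leg 1 (100°, 3229 m): east 3229 sin 100° = 3179.94, north 3229 cos 100° = -560.71
Leg 2 (183°, 3107 m): east 3107 sin 183° = -162.61, north 3107 cos 183° = -3102.74
Net displacement: 3017.34 east, -3663.45 north. Direction back to start is (-3017.34, 3663.45): bearing = atan2(-3017.34, 3663.45) mod 360° = 320.52° ≈ 321°.

321°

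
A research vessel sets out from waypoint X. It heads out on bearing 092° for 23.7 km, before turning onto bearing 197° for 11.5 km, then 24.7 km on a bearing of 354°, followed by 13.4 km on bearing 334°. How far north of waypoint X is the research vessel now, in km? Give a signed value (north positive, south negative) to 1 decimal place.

24.8 km

Leg 1 (092°, 23.7 km): east 23.7 sin 92° = 23.69, north 23.7 cos 92° = -0.83
Leg 2 (197°, 11.5 km): east 11.5 sin 197° = -3.36, north 11.5 cos 197° = -11.00
Leg 3 (354°, 24.7 km): east 24.7 sin 354° = -2.58, north 24.7 cos 354° = 24.56
Leg 4 (334°, 13.4 km): east 13.4 sin 334° = -5.87, north 13.4 cos 334° = 12.04
Net north component: 24.78 km.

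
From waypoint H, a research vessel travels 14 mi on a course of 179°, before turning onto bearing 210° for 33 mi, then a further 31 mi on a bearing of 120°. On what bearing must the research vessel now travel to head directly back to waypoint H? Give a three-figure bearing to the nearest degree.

Leg 1 (179°, 14 mi): east 14 sin 179° = 0.24, north 14 cos 179° = -14.00
Leg 2 (210°, 33 mi): east 33 sin 210° = -16.50, north 33 cos 210° = -28.58
Leg 3 (120°, 31 mi): east 31 sin 120° = 26.85, north 31 cos 120° = -15.50
Net displacement: 10.59 east, -58.08 north. Direction back to start is (-10.59, 58.08): bearing = atan2(-10.59, 58.08) mod 360° = 349.66° ≈ 350°.

350°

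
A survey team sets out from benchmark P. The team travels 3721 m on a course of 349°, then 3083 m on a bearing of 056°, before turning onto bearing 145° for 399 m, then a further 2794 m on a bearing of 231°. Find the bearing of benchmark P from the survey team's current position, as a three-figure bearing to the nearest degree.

178°

Leg 1 (349°, 3721 m): east 3721 sin 349° = -710.00, north 3721 cos 349° = 3652.63
Leg 2 (056°, 3083 m): east 3083 sin 56° = 2555.92, north 3083 cos 56° = 1723.99
Leg 3 (145°, 399 m): east 399 sin 145° = 228.86, north 399 cos 145° = -326.84
Leg 4 (231°, 2794 m): east 2794 sin 231° = -2171.35, north 2794 cos 231° = -1758.32
Net displacement: -96.57 east, 3291.46 north. Direction back to start is (96.57, -3291.46): bearing = atan2(96.57, -3291.46) mod 360° = 178.32° ≈ 178°.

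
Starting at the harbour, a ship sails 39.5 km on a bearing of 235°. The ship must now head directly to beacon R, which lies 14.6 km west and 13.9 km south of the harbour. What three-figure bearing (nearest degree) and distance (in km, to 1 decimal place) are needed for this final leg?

064°, 19.8 km

Leg 1 (235°, 39.5 km): east 39.5 sin 235° = -32.36, north 39.5 cos 235° = -22.66
Current position: (-32.36, -22.66). Target: (-14.6, -13.9). Remaining: Δeast = 17.76, Δnorth = 8.76.
Bearing = atan2(17.76, 8.76) mod 360° = 63.75°; distance = √((17.76)² + (8.76)²) = 19.798 km.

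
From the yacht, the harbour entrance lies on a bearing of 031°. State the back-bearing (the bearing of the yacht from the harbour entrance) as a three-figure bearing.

Back-bearing = 031° + 180° = 211°.

211°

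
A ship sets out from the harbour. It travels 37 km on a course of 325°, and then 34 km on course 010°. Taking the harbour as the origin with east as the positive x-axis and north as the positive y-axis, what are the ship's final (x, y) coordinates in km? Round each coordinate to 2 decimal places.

Leg 1 (325°, 37 km): east 37 sin 325° = -21.22, north 37 cos 325° = 30.31
Leg 2 (010°, 34 km): east 34 sin 10° = 5.90, north 34 cos 10° = 33.48
Summing: -15.32 km east, 63.79 km north → (-15.32, 63.79).

(-15.32, 63.79)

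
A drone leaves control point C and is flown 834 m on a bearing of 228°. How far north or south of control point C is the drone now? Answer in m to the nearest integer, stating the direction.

558 m south

Leg 1 (228°, 834 m): east 834 sin 228° = -619.78, north 834 cos 228° = -558.05
Net north component: -558.05 m.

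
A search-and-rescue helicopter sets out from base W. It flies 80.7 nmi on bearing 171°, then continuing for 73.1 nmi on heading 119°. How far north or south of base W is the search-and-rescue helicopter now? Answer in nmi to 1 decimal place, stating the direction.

115.1 nmi south

Leg 1 (171°, 80.7 nmi): east 80.7 sin 171° = 12.62, north 80.7 cos 171° = -79.71
Leg 2 (119°, 73.1 nmi): east 73.1 sin 119° = 63.93, north 73.1 cos 119° = -35.44
Net north component: -115.15 nmi.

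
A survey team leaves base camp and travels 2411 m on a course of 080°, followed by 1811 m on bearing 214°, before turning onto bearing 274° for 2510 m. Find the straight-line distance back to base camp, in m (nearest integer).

1459 m

Leg 1 (080°, 2411 m): east 2411 sin 80° = 2374.37, north 2411 cos 80° = 418.67
Leg 2 (214°, 1811 m): east 1811 sin 214° = -1012.70, north 1811 cos 214° = -1501.39
Leg 3 (274°, 2510 m): east 2510 sin 274° = -2503.89, north 2510 cos 274° = 175.09
Net: -1142.21 east, -907.63 north. Distance = √((-1142.21)² + (-907.63)²) = 1458.920 m.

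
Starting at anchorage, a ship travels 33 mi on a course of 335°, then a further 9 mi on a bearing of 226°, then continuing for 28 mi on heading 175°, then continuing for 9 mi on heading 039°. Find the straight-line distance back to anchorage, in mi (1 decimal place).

12.6 mi

Leg 1 (335°, 33 mi): east 33 sin 335° = -13.95, north 33 cos 335° = 29.91
Leg 2 (226°, 9 mi): east 9 sin 226° = -6.47, north 9 cos 226° = -6.25
Leg 3 (175°, 28 mi): east 28 sin 175° = 2.44, north 28 cos 175° = -27.89
Leg 4 (039°, 9 mi): east 9 sin 39° = 5.66, north 9 cos 39° = 6.99
Net: -12.32 east, 2.76 north. Distance = √((-12.32)² + (2.76)²) = 12.621 mi.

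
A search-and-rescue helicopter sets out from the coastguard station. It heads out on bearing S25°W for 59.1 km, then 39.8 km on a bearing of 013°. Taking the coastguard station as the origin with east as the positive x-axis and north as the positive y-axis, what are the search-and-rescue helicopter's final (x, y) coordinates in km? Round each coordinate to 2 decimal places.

Leg 1 (S25°W, 59.1 km): east 59.1 sin 205° = -24.98, north 59.1 cos 205° = -53.56
Leg 2 (013°, 39.8 km): east 39.8 sin 13° = 8.95, north 39.8 cos 13° = 38.78
Summing: -16.02 km east, -14.78 km north → (-16.02, -14.78).

(-16.02, -14.78)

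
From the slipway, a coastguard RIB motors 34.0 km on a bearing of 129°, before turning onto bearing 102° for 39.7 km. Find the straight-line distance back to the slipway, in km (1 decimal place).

Leg 1 (129°, 34.0 km): east 34.0 sin 129° = 26.42, north 34.0 cos 129° = -21.40
Leg 2 (102°, 39.7 km): east 39.7 sin 102° = 38.83, north 39.7 cos 102° = -8.25
Net: 65.26 east, -29.65 north. Distance = √((65.26)² + (-29.65)²) = 71.676 km.

71.7 km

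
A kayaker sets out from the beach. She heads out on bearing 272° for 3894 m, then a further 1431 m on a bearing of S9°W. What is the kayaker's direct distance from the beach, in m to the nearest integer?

4309 m

Leg 1 (272°, 3894 m): east 3894 sin 272° = -3891.63, north 3894 cos 272° = 135.90
Leg 2 (S9°W, 1431 m): east 1431 sin 189° = -223.86, north 1431 cos 189° = -1413.38
Net: -4115.49 east, -1277.48 north. Distance = √((-4115.49)² + (-1277.48)²) = 4309.198 m.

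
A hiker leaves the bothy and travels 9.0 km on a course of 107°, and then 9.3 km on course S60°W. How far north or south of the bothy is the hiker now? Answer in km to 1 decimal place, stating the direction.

7.3 km south

Leg 1 (107°, 9.0 km): east 9.0 sin 107° = 8.61, north 9.0 cos 107° = -2.63
Leg 2 (S60°W, 9.3 km): east 9.3 sin 240° = -8.05, north 9.3 cos 240° = -4.65
Net north component: -7.28 km.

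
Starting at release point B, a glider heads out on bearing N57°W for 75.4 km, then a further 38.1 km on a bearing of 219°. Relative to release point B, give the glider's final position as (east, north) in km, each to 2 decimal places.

(-87.21, 11.46)

Leg 1 (N57°W, 75.4 km): east 75.4 sin 303° = -63.24, north 75.4 cos 303° = 41.07
Leg 2 (219°, 38.1 km): east 38.1 sin 219° = -23.98, north 38.1 cos 219° = -29.61
Summing: -87.21 km east, 11.46 km north → (-87.21, 11.46).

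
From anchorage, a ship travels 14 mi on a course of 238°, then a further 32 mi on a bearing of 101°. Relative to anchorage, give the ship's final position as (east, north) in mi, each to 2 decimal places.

Leg 1 (238°, 14 mi): east 14 sin 238° = -11.87, north 14 cos 238° = -7.42
Leg 2 (101°, 32 mi): east 32 sin 101° = 31.41, north 32 cos 101° = -6.11
Summing: 19.54 mi east, -13.52 mi north → (19.54, -13.52).

(19.54, -13.52)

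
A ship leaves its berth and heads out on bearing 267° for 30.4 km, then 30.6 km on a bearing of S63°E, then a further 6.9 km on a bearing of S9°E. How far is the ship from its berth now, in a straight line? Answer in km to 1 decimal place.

22.4 km

Leg 1 (267°, 30.4 km): east 30.4 sin 267° = -30.36, north 30.4 cos 267° = -1.59
Leg 2 (S63°E, 30.6 km): east 30.6 sin 117° = 27.26, north 30.6 cos 117° = -13.89
Leg 3 (S9°E, 6.9 km): east 6.9 sin 171° = 1.08, north 6.9 cos 171° = -6.82
Net: -2.01 east, -22.30 north. Distance = √((-2.01)² + (-22.30)²) = 22.389 km.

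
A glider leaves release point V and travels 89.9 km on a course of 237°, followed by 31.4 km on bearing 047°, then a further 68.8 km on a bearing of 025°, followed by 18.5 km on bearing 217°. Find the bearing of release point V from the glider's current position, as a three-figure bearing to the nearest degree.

120°

Leg 1 (237°, 89.9 km): east 89.9 sin 237° = -75.40, north 89.9 cos 237° = -48.96
Leg 2 (047°, 31.4 km): east 31.4 sin 47° = 22.96, north 31.4 cos 47° = 21.41
Leg 3 (025°, 68.8 km): east 68.8 sin 25° = 29.08, north 68.8 cos 25° = 62.35
Leg 4 (217°, 18.5 km): east 18.5 sin 217° = -11.13, north 18.5 cos 217° = -14.77
Net displacement: -34.49 east, 20.03 north. Direction back to start is (34.49, -20.03): bearing = atan2(34.49, -20.03) mod 360° = 120.15° ≈ 120°.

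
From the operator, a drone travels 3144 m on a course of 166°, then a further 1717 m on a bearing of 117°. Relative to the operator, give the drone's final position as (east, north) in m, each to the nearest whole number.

Leg 1 (166°, 3144 m): east 3144 sin 166° = 760.60, north 3144 cos 166° = -3050.61
Leg 2 (117°, 1717 m): east 1717 sin 117° = 1529.86, north 1717 cos 117° = -779.50
Summing: 2290.46 m east, -3830.11 m north → (2290, -3830).

(2290, -3830)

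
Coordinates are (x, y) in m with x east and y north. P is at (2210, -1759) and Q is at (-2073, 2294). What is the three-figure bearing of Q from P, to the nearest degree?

313°

Δeast = -2073 − 2210 = -4283.00; Δnorth = 2294 − -1759 = 4053.00.
Bearing = atan2(Δeast, Δnorth) mod 360° = 313.42° ≈ 313°.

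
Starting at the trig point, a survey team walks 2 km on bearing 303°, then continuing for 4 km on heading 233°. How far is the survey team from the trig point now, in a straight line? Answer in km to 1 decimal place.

Leg 1 (303°, 2 km): east 2 sin 303° = -1.68, north 2 cos 303° = 1.09
Leg 2 (233°, 4 km): east 4 sin 233° = -3.19, north 4 cos 233° = -2.41
Net: -4.87 east, -1.32 north. Distance = √((-4.87)² + (-1.32)²) = 5.047 km.

5.0 km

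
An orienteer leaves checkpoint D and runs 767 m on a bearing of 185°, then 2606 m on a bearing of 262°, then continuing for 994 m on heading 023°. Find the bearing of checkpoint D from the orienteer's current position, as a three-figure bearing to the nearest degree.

085°

Leg 1 (185°, 767 m): east 767 sin 185° = -66.85, north 767 cos 185° = -764.08
Leg 2 (262°, 2606 m): east 2606 sin 262° = -2580.64, north 2606 cos 262° = -362.69
Leg 3 (023°, 994 m): east 994 sin 23° = 388.39, north 994 cos 23° = 914.98
Net displacement: -2259.10 east, -211.78 north. Direction back to start is (2259.10, 211.78): bearing = atan2(2259.10, 211.78) mod 360° = 84.64° ≈ 085°.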